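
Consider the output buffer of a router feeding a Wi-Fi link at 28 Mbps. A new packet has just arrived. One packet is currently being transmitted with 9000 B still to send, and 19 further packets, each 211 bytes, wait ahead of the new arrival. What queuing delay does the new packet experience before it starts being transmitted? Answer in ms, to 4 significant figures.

Each queued packet: L/R = 1688/28000000 = 0.0602857 ms.
19 queued → 1.14543 ms.
Plus remaining 72000 bits of current packet: 2.57143 ms.
Queuing delay = 3.717 ms.

3.717 ms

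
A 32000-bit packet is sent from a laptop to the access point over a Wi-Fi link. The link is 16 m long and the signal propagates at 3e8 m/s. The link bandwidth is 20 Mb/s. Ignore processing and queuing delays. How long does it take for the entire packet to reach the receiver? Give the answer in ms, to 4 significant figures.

1.600 ms

Transmission delay = L/R = 32000 / 20000000 = 1.6 ms.
Propagation delay = d/s = 16 m / 300000000 m/s = 5.33333e-05 ms.
Total = 1.600 ms.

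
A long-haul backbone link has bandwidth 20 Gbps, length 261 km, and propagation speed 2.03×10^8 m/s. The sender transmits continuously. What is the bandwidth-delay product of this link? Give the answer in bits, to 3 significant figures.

25700000 bits

Propagation delay = 261000 / 2.03e+08 = 0.00128571 s.
BDP = R × t_prop = 20000000000 × 0.00128571 = 25714300 bits.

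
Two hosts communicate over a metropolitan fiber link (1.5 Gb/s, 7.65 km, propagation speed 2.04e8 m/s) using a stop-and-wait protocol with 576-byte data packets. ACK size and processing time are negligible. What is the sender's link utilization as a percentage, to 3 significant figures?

3.93 %

t_tx = L/R = 4608/1500000000 = 3.072e-06 s.
t_prop = 7650/204000000 = 3.75e-05 s; RTT = 7.5e-05 s.
Cycle = t_tx + RTT = 7.8072e-05 s.
Utilization = t_tx / cycle = 3.072e-06/7.8072e-05 = 3.93 %.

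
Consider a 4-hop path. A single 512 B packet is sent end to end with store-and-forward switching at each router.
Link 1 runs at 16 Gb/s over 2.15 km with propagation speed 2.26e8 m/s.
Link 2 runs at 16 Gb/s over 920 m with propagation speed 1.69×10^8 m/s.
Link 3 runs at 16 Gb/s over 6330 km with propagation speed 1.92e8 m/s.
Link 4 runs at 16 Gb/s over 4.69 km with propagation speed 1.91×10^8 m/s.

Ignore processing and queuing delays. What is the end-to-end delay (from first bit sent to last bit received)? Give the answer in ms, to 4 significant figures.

L = 512 × 8 = 4096 bits.
Transmission delay per hop = L/R = 4096/16000000000 = 0.000256 ms; 4 hops → 0.001024 ms.
Propagation delays (d/s per hop): 0.00951327, 0.00544379, 32.9688, 0.024555 ms; sum = 33.0083 ms.
End-to-end = 33.01 ms.

33.01 ms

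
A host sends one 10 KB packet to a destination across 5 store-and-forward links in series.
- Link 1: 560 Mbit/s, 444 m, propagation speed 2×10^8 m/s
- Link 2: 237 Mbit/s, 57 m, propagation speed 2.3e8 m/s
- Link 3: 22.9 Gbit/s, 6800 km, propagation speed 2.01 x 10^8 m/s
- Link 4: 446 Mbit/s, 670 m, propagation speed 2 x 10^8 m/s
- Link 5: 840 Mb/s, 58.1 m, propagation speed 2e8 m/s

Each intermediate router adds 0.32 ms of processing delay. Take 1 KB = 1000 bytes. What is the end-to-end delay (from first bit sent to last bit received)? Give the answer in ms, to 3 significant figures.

35.9 ms

L = 80000 bits.
Transmission delays (L/R per hop): 0.142857, 0.337553, 0.00349345, 0.179372, 0.0952381 ms; sum = 0.758514 ms.
Propagation delays (d/s per hop): 0.00222, 0.000247826, 33.8308, 0.00335, 0.0002905 ms; sum = 33.837 ms.
Processing at 4 router(s): 4 × 0.32 ms = 1.28 ms.
End-to-end = 35.9 ms.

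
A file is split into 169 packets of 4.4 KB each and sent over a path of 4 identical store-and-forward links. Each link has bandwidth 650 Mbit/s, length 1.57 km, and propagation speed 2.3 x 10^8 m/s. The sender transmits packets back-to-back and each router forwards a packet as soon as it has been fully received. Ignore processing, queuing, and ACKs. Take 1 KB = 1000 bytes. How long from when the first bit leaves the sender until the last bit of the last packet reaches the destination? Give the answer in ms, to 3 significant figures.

Per-hop transmission t_tx = L/R = 35200/650000000 = 0.0541538 ms.
Per-hop propagation t_prop = 1570/2.3e+08 = 0.00682609 ms.
Pipeline fill: first packet needs 4·t_tx to clear all hops; remaining 168 packets each add one t_tx.
Total = (4+169-1)·t_tx + 4·t_prop = 172·0.0541538 + 4·0.00682609 = 9.34 ms.

9.34 ms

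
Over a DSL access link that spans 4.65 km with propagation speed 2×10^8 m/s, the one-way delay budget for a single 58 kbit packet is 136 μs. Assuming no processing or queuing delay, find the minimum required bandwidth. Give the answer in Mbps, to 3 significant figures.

514 Mbps

Propagation delay = 4650 / 200000000 = 23.25 μs.
Transmission budget = 136 − 23.25 = 112.75 μs.
R ≥ L / t_tx = 58000 bits / 0.00011275 s = 514 Mbps.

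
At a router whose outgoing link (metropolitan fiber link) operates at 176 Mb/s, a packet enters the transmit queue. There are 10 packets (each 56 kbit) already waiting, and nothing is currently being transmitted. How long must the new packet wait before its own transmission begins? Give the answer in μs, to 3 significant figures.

Each queued packet: L/R = 56000/176000000 = 318.182 μs.
10 queued → 3181.82 μs.
Queuing delay = 3180 μs.

3180 μs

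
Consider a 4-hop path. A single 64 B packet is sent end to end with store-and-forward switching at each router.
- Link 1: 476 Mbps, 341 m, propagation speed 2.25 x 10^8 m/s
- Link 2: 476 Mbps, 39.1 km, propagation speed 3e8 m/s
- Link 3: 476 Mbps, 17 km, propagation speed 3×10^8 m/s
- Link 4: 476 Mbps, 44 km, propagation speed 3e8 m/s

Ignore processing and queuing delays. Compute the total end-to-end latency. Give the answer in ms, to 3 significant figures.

L = 64 × 8 = 512 bits.
Transmission delay per hop = L/R = 512/476000000 = 0.00107563 ms; 4 hops → 0.00430252 ms.
Propagation delays (d/s per hop): 0.00151556, 0.130333, 0.0566667, 0.146667 ms; sum = 0.335182 ms.
End-to-end = 0.339 ms.

0.339 ms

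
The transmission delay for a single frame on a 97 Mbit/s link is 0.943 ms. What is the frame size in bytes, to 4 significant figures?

L = R × t_tx = 97000000 b/s × 0.000943 s = 91471 bits.
In bytes: 91471 / 8 = 11430 bytes.

11430 bytes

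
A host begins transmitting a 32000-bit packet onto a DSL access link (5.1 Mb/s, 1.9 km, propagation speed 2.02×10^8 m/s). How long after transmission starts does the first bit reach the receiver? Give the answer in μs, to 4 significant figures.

First bit experiences only propagation delay: d/s = 1900/202000000 = 9.406 μs.

9.406 μs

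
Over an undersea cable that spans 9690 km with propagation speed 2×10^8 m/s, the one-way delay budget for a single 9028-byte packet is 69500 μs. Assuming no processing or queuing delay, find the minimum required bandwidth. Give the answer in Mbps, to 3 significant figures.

L = 72224 bits.
Propagation delay = 9690000 / 200000000 = 48450 μs.
Transmission budget = 69500 − 48450 = 21050 μs.
R ≥ L / t_tx = 72224 bits / 0.02105 s = 3.43 Mbps.

3.43 Mbps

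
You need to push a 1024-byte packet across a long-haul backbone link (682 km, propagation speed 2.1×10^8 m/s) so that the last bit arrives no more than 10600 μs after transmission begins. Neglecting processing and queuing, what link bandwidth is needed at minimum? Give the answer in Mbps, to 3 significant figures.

1.11 Mbps

L = 8192 bits.
Propagation delay = 682000 / 210000000 = 3247.62 μs.
Transmission budget = 10600 − 3247.62 = 7352.38 μs.
R ≥ L / t_tx = 8192 bits / 0.00735238 s = 1.11 Mbps.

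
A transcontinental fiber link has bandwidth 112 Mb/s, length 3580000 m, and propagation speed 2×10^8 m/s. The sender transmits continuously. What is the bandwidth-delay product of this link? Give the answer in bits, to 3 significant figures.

Propagation delay = 3580000 / 200000000 = 0.0179 s.
BDP = R × t_prop = 112000000 × 0.0179 = 2004800 bits.

2000000 bits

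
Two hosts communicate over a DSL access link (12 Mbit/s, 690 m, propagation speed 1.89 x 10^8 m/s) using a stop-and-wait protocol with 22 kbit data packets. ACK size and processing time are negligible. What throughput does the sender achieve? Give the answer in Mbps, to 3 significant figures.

t_tx = L/R = 22000/12000000 = 0.00183333 s.
t_prop = 690/189000000 = 3.65079e-06 s; RTT = 7.30159e-06 s.
Cycle = t_tx + RTT = 0.00184063 s.
Throughput = L / cycle = 22000 / 0.00184063 = 12.0 Mbps.

12.0 Mbps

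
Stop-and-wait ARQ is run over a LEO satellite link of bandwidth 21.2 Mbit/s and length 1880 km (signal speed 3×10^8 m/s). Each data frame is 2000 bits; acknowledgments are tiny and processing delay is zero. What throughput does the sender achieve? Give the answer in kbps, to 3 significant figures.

t_tx = L/R = 2000/21200000 = 9.43396e-05 s.
t_prop = 1880000/300000000 = 0.00626667 s; RTT = 0.0125333 s.
Cycle = t_tx + RTT = 0.0126277 s.
Throughput = L / cycle = 2000 / 0.0126277 = 158 kbps.

158 kbps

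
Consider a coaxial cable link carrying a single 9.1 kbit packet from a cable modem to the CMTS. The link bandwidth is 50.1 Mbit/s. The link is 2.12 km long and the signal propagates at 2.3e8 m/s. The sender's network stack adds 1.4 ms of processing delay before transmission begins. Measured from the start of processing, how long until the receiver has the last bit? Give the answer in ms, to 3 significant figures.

1.59 ms

L = 9100 bits.
Transmission delay = L/R = 9100 / 50100000 = 0.181637 ms.
Propagation delay = d/s = 2120 m / 2.3e+08 m/s = 0.00921739 ms.
Plus processing delay 1.4 ms = 1.4 ms.
Total = 1.59 ms.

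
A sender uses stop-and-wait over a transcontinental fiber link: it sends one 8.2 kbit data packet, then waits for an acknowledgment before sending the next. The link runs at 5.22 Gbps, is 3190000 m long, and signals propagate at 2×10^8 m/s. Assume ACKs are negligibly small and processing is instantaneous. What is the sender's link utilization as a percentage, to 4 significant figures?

t_tx = L/R = 8200/5220000000 = 1.57088e-06 s.
t_prop = 3190000/200000000 = 0.01595 s; RTT = 0.0319 s.
Cycle = t_tx + RTT = 0.0319016 s.
Utilization = t_tx / cycle = 1.57088e-06/0.0319016 = 0.004924 %.

0.004924 %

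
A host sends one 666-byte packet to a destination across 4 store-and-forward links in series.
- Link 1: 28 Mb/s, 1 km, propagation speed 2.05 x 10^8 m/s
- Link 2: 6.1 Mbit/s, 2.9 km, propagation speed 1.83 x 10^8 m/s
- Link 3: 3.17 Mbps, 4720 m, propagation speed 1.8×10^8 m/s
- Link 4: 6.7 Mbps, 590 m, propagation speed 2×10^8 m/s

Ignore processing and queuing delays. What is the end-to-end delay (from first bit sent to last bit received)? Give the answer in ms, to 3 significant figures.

L = 666 × 8 = 5328 bits.
Transmission delays (L/R per hop): 0.190286, 0.873443, 1.68076, 0.795224 ms; sum = 3.53971 ms.
Propagation delays (d/s per hop): 0.00487805, 0.015847, 0.0262222, 0.00295 ms; sum = 0.0498973 ms.
End-to-end = 3.59 ms.

3.59 ms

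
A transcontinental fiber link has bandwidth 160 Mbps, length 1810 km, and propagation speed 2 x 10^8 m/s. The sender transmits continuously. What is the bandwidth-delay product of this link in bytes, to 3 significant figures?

181000 bytes

Propagation delay = 1810000 / 200000000 = 0.00905 s.
BDP = R × t_prop = 160000000 × 0.00905 = 1448000 bits.
In bytes: 1448000/8 = 181000 bytes.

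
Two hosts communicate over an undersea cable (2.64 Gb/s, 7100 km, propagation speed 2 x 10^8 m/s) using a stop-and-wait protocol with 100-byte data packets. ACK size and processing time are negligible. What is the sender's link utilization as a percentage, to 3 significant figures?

t_tx = L/R = 800/2640000000 = 3.0303e-07 s.
t_prop = 7100000/200000000 = 0.0355 s; RTT = 0.071 s.
Cycle = t_tx + RTT = 0.0710003 s.
Utilization = t_tx / cycle = 3.0303e-07/0.0710003 = 0.000427 %.

0.000427 %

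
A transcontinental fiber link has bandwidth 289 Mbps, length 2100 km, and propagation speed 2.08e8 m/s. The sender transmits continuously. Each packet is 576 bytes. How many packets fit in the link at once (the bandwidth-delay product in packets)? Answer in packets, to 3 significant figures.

Propagation delay = 2100000 / 208000000 = 0.0100962 s.
BDP = R × t_prop = 289000000 × 0.0100962 = 2917790 bits.
In packets of 4608 bits: 633 packets.

633 packets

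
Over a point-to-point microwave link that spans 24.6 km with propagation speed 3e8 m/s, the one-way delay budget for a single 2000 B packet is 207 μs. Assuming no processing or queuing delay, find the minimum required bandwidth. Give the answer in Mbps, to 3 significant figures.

128 Mbps

L = 16000 bits.
Propagation delay = 24600 / 300000000 = 82 μs.
Transmission budget = 207 − 82 = 125 μs.
R ≥ L / t_tx = 16000 bits / 0.000125 s = 128 Mbps.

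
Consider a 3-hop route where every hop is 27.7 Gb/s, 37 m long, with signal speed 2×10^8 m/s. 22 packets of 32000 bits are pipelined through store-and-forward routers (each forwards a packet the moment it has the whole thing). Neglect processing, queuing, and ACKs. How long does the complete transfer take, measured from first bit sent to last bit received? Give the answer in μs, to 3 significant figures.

Per-hop transmission t_tx = L/R = 32000/27700000000 = 1.15523 μs.
Per-hop propagation t_prop = 37/200000000 = 0.185 μs.
Pipeline fill: first packet needs 3·t_tx to clear all hops; remaining 21 packets each add one t_tx.
Total = (3+22-1)·t_tx + 3·t_prop = 24·1.15523 + 3·0.185 = 28.3 μs.

28.3 μs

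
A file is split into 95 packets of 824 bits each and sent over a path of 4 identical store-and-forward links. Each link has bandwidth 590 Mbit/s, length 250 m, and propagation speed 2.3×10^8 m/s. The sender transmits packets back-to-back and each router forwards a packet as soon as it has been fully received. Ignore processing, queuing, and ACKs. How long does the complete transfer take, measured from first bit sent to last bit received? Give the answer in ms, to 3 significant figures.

0.141 ms

Per-hop transmission t_tx = L/R = 824/590000000 = 0.00139661 ms.
Per-hop propagation t_prop = 250/2.3e+08 = 0.00108696 ms.
Pipeline fill: first packet needs 4·t_tx to clear all hops; remaining 94 packets each add one t_tx.
Total = (4+95-1)·t_tx + 4·t_prop = 98·0.00139661 + 4·0.00108696 = 0.141 ms.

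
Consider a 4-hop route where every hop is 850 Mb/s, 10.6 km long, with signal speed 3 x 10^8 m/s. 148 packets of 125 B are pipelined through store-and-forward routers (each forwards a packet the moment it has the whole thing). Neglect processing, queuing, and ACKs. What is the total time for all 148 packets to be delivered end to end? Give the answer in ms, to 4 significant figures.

0.3190 ms

Per-hop transmission t_tx = L/R = 1000/850000000 = 0.00117647 ms.
Per-hop propagation t_prop = 10600/300000000 = 0.0353333 ms.
Pipeline fill: first packet needs 4·t_tx to clear all hops; remaining 147 packets each add one t_tx.
Total = (4+148-1)·t_tx + 4·t_prop = 151·0.00117647 + 4·0.0353333 = 0.3190 ms.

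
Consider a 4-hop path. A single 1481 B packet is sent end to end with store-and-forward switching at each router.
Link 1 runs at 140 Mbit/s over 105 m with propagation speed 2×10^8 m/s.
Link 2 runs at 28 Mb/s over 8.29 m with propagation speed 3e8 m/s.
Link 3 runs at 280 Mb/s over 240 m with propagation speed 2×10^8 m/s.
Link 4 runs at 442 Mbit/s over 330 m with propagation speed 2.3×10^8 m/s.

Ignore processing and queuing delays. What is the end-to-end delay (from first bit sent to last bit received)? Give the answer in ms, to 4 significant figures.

L = 1481 × 8 = 11848 bits.
Transmission delays (L/R per hop): 0.0846286, 0.423143, 0.0423143, 0.0268054 ms; sum = 0.576891 ms.
Propagation delays (d/s per hop): 0.000525, 2.76333e-05, 0.0012, 0.00143478 ms; sum = 0.00318742 ms.
End-to-end = 0.5801 ms.

0.5801 ms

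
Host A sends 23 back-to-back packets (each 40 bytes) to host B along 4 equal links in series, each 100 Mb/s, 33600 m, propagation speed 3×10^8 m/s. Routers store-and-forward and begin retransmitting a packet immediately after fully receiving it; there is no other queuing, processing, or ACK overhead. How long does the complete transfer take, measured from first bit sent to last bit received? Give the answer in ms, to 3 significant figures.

0.531 ms

Per-hop transmission t_tx = L/R = 320/100000000 = 0.0032 ms.
Per-hop propagation t_prop = 33600/300000000 = 0.112 ms.
Pipeline fill: first packet needs 4·t_tx to clear all hops; remaining 22 packets each add one t_tx.
Total = (4+23-1)·t_tx + 4·t_prop = 26·0.0032 + 4·0.112 = 0.531 ms.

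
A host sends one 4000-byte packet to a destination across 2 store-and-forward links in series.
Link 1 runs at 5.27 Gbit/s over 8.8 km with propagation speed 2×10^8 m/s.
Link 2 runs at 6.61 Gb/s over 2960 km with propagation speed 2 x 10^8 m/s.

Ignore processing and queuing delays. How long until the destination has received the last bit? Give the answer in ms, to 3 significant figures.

L = 4000 × 8 = 32000 bits.
Transmission delays (L/R per hop): 0.00607211, 0.00484115 ms; sum = 0.0109133 ms.
Propagation delays (d/s per hop): 0.044, 14.8 ms; sum = 14.844 ms.
End-to-end = 14.9 ms.

14.9 ms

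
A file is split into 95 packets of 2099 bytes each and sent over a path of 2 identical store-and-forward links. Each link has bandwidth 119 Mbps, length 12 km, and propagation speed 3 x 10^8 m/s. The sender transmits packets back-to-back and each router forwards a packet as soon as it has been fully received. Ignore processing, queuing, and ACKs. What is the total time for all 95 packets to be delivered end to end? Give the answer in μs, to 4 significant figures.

13630 μs

Per-hop transmission t_tx = L/R = 16792/119000000 = 141.109 μs.
Per-hop propagation t_prop = 12000/300000000 = 40 μs.
Pipeline fill: first packet needs 2·t_tx to clear all hops; remaining 94 packets each add one t_tx.
Total = (2+95-1)·t_tx + 2·t_prop = 96·141.109 + 2·40 = 13630 μs.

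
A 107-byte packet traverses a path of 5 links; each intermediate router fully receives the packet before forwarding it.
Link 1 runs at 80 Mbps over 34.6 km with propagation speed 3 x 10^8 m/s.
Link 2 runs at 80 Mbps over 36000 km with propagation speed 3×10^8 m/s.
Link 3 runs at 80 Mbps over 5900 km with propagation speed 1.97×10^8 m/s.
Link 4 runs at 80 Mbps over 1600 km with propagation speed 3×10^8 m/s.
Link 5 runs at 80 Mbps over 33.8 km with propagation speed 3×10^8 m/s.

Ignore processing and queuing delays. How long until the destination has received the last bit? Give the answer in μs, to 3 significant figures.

156000 μs

L = 107 × 8 = 856 bits.
Transmission delay per hop = L/R = 856/80000000 = 10.7 μs; 5 hops → 53.5 μs.
Propagation delays (d/s per hop): 115.333, 120000, 29949.2, 5333.33, 112.667 μs; sum = 155511 μs.
End-to-end = 156000 μs.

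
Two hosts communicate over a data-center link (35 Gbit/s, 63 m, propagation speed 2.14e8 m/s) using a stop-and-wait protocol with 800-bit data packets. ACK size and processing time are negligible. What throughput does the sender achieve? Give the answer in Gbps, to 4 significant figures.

1.308 Gbps

t_tx = L/R = 800/35000000000 = 2.28571e-08 s.
t_prop = 63/214000000 = 2.94393e-07 s; RTT = 5.88785e-07 s.
Cycle = t_tx + RTT = 6.11642e-07 s.
Throughput = L / cycle = 800 / 6.11642e-07 = 1.308 Gbps.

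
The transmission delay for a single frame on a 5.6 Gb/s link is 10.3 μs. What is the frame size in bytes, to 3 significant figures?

L = R × t_tx = 5600000000 b/s × 1.03e-05 s = 57680 bits.
In bytes: 57680 / 8 = 7210 bytes.

7210 bytes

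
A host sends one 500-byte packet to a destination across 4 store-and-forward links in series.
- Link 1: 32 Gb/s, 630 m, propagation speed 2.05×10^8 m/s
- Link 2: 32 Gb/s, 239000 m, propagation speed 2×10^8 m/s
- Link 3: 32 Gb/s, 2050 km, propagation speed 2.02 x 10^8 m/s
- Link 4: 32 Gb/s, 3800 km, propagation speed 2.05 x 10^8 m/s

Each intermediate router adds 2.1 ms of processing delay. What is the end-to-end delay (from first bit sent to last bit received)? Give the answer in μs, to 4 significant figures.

36180 μs

L = 500 × 8 = 4000 bits.
Transmission delay per hop = L/R = 4000/32000000000 = 0.125 μs; 4 hops → 0.5 μs.
Propagation delays (d/s per hop): 3.07317, 1195, 10148.5, 18536.6 μs; sum = 29883.2 μs.
Processing at 3 router(s): 3 × 2.1 ms = 6300 μs.
End-to-end = 36180 μs.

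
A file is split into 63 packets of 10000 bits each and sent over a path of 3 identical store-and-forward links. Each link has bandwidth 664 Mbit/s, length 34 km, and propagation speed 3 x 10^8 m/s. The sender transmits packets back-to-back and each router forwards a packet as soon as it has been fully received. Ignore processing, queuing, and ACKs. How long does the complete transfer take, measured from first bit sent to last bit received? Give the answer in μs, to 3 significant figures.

1320 μs

Per-hop transmission t_tx = L/R = 10000/664000000 = 15.0602 μs.
Per-hop propagation t_prop = 34000/300000000 = 113.333 μs.
Pipeline fill: first packet needs 3·t_tx to clear all hops; remaining 62 packets each add one t_tx.
Total = (3+63-1)·t_tx + 3·t_prop = 65·15.0602 + 3·113.333 = 1320 μs.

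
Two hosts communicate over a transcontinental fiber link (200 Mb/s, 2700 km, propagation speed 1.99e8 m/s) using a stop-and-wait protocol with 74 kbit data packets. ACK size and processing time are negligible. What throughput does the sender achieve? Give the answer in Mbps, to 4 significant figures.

2.690 Mbps

t_tx = L/R = 74000/200000000 = 0.00037 s.
t_prop = 2700000/199000000 = 0.0135678 s; RTT = 0.0271357 s.
Cycle = t_tx + RTT = 0.0275057 s.
Throughput = L / cycle = 74000 / 0.0275057 = 2.690 Mbps.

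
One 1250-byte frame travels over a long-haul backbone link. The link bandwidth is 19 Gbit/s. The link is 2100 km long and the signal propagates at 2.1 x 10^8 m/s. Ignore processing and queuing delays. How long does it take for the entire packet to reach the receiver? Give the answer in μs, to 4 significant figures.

L = 1250 × 8 = 10000 bits.
Transmission delay = L/R = 10000 / 19000000000 = 0.526316 μs.
Propagation delay = d/s = 2100000 m / 210000000 m/s = 10000 μs.
Total = 10000 μs.

10000 μs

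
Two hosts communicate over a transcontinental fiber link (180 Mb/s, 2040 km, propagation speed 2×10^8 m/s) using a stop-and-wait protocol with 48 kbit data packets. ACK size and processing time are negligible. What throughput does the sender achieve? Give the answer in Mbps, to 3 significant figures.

2.32 Mbps

t_tx = L/R = 48000/180000000 = 0.000266667 s.
t_prop = 2040000/200000000 = 0.0102 s; RTT = 0.0204 s.
Cycle = t_tx + RTT = 0.0206667 s.
Throughput = L / cycle = 48000 / 0.0206667 = 2.32 Mbps.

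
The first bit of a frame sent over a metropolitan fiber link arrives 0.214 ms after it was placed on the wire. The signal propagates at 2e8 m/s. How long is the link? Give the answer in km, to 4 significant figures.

d = s × t_prop = 200000000 × 0.000214 = 42.80 km.

42.80 km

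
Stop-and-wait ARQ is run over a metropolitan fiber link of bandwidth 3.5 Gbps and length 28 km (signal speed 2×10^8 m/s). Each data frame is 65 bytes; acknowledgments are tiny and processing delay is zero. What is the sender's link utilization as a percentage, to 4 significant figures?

t_tx = L/R = 520/3500000000 = 1.48571e-07 s.
t_prop = 28000/200000000 = 0.00014 s; RTT = 0.00028 s.
Cycle = t_tx + RTT = 0.000280149 s.
Utilization = t_tx / cycle = 1.48571e-07/0.000280149 = 0.05303 %.

0.05303 %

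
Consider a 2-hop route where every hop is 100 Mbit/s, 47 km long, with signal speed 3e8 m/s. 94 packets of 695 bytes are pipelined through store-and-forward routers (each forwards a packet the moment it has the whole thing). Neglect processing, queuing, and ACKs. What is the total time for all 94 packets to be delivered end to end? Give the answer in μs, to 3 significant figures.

Per-hop transmission t_tx = L/R = 5560/100000000 = 55.6 μs.
Per-hop propagation t_prop = 47000/300000000 = 156.667 μs.
Pipeline fill: first packet needs 2·t_tx to clear all hops; remaining 93 packets each add one t_tx.
Total = (2+94-1)·t_tx + 2·t_prop = 95·55.6 + 2·156.667 = 5600 μs.

5600 μs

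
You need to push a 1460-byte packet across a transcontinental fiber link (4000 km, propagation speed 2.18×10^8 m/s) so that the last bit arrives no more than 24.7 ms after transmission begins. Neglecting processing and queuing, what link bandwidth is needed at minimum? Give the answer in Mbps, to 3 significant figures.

1.84 Mbps

L = 11680 bits.
Propagation delay = 4000000 / 2.18e+08 = 18.3486 ms.
Transmission budget = 24.7 − 18.3486 = 6.35138 ms.
R ≥ L / t_tx = 11680 bits / 0.00635138 s = 1.84 Mbps.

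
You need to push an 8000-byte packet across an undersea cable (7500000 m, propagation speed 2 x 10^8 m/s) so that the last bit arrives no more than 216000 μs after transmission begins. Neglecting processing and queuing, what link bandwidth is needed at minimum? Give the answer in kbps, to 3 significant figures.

L = 64000 bits.
Propagation delay = 7500000 / 200000000 = 37500 μs.
Transmission budget = 216000 − 37500 = 178500 μs.
R ≥ L / t_tx = 64000 bits / 0.1785 s = 359 kbps.

359 kbps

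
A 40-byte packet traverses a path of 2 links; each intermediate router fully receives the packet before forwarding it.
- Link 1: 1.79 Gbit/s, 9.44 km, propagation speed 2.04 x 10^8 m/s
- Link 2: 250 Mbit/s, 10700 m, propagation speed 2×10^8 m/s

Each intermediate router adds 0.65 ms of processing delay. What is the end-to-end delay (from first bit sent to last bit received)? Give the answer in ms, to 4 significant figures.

0.7512 ms

L = 40 × 8 = 320 bits.
Transmission delays (L/R per hop): 0.000178771, 0.00128 ms; sum = 0.00145877 ms.
Propagation delays (d/s per hop): 0.0462745, 0.0535 ms; sum = 0.0997745 ms.
Processing at 1 router(s): 1 × 0.65 ms = 0.65 ms.
End-to-end = 0.7512 ms.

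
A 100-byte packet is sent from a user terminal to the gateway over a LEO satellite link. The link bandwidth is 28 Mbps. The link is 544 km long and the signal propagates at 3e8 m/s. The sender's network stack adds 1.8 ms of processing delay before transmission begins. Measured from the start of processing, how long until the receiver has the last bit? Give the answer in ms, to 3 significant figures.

L = 100 × 8 = 800 bits.
Transmission delay = L/R = 800 / 28000000 = 0.0285714 ms.
Propagation delay = d/s = 544000 m / 300000000 m/s = 1.81333 ms.
Plus processing delay 1.8 ms = 1.8 ms.
Total = 3.64 ms.

3.64 ms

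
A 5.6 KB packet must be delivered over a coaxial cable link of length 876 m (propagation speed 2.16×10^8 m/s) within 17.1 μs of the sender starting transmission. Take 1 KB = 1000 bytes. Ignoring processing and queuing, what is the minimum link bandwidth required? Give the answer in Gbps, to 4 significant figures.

3.434 Gbps

L = 44800 bits.
Propagation delay = 876 / 216000000 = 4.05556 μs.
Transmission budget = 17.1 − 4.05556 = 13.0444 μs.
R ≥ L / t_tx = 44800 bits / 1.30444e-05 s = 3.434 Gbps.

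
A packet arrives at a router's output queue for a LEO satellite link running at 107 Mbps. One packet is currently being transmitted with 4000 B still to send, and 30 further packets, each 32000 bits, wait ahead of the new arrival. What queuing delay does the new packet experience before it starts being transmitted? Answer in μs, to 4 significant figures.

9271 μs

Each queued packet: L/R = 32000/107000000 = 299.065 μs.
30 queued → 8971.96 μs.
Plus remaining 32000 bits of current packet: 299.065 μs.
Queuing delay = 9271 μs.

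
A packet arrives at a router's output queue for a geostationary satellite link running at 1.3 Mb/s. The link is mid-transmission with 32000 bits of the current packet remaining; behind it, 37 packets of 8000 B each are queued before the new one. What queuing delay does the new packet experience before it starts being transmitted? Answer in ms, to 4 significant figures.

1846 ms

Each queued packet: L/R = 64000/1300000 = 49.2308 ms.
37 queued → 1821.54 ms.
Plus remaining 32000 bits of current packet: 24.6154 ms.
Queuing delay = 1846 ms.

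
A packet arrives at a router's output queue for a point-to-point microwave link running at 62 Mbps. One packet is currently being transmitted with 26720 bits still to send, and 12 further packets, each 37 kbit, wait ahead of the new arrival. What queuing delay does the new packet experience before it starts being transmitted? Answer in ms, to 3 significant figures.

7.59 ms

Each queued packet: L/R = 37000/62000000 = 0.596774 ms.
12 queued → 7.16129 ms.
Plus remaining 26720 bits of current packet: 0.430968 ms.
Queuing delay = 7.59 ms.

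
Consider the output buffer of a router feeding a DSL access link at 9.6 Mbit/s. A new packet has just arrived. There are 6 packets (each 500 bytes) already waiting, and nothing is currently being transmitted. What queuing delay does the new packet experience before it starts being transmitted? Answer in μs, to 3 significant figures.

2500 μs

Each queued packet: L/R = 4000/9600000 = 416.667 μs.
6 queued → 2500 μs.
Queuing delay = 2500 μs.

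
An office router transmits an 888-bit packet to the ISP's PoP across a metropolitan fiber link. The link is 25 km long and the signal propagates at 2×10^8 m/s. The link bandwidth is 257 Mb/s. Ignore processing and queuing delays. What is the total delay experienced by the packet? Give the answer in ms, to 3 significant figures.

Transmission delay = L/R = 888 / 257000000 = 0.00345525 ms.
Propagation delay = d/s = 25000 m / 200000000 m/s = 0.125 ms.
Total = 0.128 ms.

0.128 ms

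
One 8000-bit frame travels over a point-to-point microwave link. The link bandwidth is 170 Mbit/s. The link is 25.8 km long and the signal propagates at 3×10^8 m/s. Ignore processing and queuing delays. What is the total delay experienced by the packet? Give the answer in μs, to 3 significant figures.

Transmission delay = L/R = 8000 / 170000000 = 47.0588 μs.
Propagation delay = d/s = 25800 m / 300000000 m/s = 86 μs.
Total = 133 μs.

133 μs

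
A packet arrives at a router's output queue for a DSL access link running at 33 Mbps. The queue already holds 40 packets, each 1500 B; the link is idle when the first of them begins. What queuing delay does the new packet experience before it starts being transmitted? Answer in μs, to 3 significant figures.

14500 μs

Each queued packet: L/R = 12000/33000000 = 363.636 μs.
40 queued → 14545.5 μs.
Queuing delay = 14500 μs.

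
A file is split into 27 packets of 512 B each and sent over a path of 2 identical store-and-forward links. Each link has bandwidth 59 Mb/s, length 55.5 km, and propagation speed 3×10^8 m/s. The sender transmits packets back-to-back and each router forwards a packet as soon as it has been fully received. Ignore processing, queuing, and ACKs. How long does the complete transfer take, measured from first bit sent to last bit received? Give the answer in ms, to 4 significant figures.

2.314 ms

Per-hop transmission t_tx = L/R = 4096/59000000 = 0.0694237 ms.
Per-hop propagation t_prop = 55500/300000000 = 0.185 ms.
Pipeline fill: first packet needs 2·t_tx to clear all hops; remaining 26 packets each add one t_tx.
Total = (2+27-1)·t_tx + 2·t_prop = 28·0.0694237 + 2·0.185 = 2.314 ms.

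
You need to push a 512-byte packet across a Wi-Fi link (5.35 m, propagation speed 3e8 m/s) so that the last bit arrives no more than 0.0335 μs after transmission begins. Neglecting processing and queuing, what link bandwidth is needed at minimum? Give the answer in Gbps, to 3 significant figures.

L = 4096 bits.
Propagation delay = 5.35 / 300000000 = 0.0178333 μs.
Transmission budget = 0.0335 − 0.0178333 = 0.0156667 μs.
R ≥ L / t_tx = 4096 bits / 1.56667e-08 s = 261 Gbps.

261 Gbps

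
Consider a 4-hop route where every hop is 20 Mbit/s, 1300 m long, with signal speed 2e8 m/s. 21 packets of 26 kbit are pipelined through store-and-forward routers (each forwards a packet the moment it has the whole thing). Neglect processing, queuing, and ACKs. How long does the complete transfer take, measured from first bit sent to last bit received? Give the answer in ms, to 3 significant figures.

31.2 ms

Per-hop transmission t_tx = L/R = 26000/20000000 = 1.3 ms.
Per-hop propagation t_prop = 1300/200000000 = 0.0065 ms.
Pipeline fill: first packet needs 4·t_tx to clear all hops; remaining 20 packets each add one t_tx.
Total = (4+21-1)·t_tx + 4·t_prop = 24·1.3 + 4·0.0065 = 31.2 ms.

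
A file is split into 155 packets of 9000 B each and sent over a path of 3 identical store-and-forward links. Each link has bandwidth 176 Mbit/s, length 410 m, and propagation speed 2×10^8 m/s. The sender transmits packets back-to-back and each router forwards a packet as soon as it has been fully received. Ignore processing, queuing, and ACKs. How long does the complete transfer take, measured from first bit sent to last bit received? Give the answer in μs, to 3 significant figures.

64200 μs

Per-hop transmission t_tx = L/R = 72000/176000000 = 409.091 μs.
Per-hop propagation t_prop = 410/200000000 = 2.05 μs.
Pipeline fill: first packet needs 3·t_tx to clear all hops; remaining 154 packets each add one t_tx.
Total = (3+155-1)·t_tx + 3·t_prop = 157·409.091 + 3·2.05 = 64200 μs.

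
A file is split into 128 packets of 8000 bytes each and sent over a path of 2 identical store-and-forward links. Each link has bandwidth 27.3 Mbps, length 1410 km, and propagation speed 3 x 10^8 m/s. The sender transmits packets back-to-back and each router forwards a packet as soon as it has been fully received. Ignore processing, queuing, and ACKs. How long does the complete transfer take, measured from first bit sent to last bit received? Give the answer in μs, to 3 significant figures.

312000 μs

Per-hop transmission t_tx = L/R = 64000/27300000 = 2344.32 μs.
Per-hop propagation t_prop = 1410000/300000000 = 4700 μs.
Pipeline fill: first packet needs 2·t_tx to clear all hops; remaining 127 packets each add one t_tx.
Total = (2+128-1)·t_tx + 2·t_prop = 129·2344.32 + 2·4700 = 312000 μs.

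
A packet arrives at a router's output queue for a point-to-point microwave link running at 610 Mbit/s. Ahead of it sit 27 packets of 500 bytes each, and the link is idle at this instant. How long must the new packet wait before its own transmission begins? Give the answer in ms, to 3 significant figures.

0.177 ms

Each queued packet: L/R = 4000/610000000 = 0.00655738 ms.
27 queued → 0.177049 ms.
Queuing delay = 0.177 ms.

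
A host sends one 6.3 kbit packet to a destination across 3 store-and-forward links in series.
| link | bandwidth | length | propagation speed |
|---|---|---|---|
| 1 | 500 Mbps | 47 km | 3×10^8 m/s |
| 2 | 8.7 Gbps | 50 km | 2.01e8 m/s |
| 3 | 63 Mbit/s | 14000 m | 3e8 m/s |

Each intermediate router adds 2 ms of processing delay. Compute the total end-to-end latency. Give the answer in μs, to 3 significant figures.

4570 μs

L = 6300 bits.
Transmission delays (L/R per hop): 12.6, 0.724138, 100 μs; sum = 113.324 μs.
Propagation delays (d/s per hop): 156.667, 248.756, 46.6667 μs; sum = 452.09 μs.
Processing at 2 router(s): 2 × 2 ms = 4000 μs.
End-to-end = 4570 μs.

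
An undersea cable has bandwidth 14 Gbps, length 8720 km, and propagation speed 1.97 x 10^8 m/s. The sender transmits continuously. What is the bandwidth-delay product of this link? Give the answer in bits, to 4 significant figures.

Propagation delay = 8720000 / 197000000 = 0.044264 s.
BDP = R × t_prop = 14000000000 × 0.044264 = 619695000 bits.

619700000 bits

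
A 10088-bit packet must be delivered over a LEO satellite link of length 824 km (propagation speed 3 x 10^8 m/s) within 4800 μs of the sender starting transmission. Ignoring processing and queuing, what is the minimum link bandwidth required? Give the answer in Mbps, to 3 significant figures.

Propagation delay = 824000 / 300000000 = 2746.67 μs.
Transmission budget = 4800 − 2746.67 = 2053.33 μs.
R ≥ L / t_tx = 10088 bits / 0.00205333 s = 4.91 Mbps.

4.91 Mbps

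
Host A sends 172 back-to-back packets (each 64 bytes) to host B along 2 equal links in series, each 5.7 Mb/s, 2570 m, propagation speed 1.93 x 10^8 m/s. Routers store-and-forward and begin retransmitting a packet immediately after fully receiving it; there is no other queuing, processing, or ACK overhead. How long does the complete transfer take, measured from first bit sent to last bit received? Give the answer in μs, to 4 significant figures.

15570 μs

Per-hop transmission t_tx = L/R = 512/5700000 = 89.8246 μs.
Per-hop propagation t_prop = 2570/193000000 = 13.3161 μs.
Pipeline fill: first packet needs 2·t_tx to clear all hops; remaining 171 packets each add one t_tx.
Total = (2+172-1)·t_tx + 2·t_prop = 173·89.8246 + 2·13.3161 = 15570 μs.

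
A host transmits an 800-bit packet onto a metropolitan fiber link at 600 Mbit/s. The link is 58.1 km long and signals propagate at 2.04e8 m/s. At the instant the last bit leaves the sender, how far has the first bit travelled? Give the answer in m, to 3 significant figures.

t_tx = L/R = 800/600000000 = 1.33333e-06 s.
Distance = s × t_tx = 204000000 × 1.33333e-06 = 272 m.

272 m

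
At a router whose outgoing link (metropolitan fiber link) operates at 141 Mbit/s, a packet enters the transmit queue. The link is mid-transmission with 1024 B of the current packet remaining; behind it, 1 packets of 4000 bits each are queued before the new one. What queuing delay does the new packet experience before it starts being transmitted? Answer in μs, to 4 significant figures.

86.47 μs

Each queued packet: L/R = 4000/141000000 = 28.3688 μs.
1 queued → 28.3688 μs.
Plus remaining 8192 bits of current packet: 58.0993 μs.
Queuing delay = 86.47 μs.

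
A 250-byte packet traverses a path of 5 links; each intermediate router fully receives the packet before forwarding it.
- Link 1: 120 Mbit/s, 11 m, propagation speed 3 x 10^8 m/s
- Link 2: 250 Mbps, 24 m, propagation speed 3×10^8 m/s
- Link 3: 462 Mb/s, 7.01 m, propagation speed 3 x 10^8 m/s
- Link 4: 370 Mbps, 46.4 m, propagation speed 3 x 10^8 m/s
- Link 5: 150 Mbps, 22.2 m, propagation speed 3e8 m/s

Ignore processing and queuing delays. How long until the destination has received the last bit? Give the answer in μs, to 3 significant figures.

48.1 μs

L = 250 × 8 = 2000 bits.
Transmission delays (L/R per hop): 16.6667, 8, 4.329, 5.40541, 13.3333 μs; sum = 47.7344 μs.
Propagation delays (d/s per hop): 0.0366667, 0.08, 0.0233667, 0.154667, 0.074 μs; sum = 0.3687 μs.
End-to-end = 48.1 μs.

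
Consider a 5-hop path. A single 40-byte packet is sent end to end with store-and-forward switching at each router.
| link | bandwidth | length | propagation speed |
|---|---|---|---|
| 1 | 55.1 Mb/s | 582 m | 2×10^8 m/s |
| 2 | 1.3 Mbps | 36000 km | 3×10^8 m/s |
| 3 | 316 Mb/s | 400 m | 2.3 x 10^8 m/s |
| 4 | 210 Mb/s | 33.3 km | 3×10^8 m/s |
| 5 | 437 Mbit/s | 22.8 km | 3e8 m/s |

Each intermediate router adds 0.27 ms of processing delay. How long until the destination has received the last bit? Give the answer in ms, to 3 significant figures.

122 ms

L = 40 × 8 = 320 bits.
Transmission delays (L/R per hop): 0.00580762, 0.246154, 0.00101266, 0.00152381, 0.000732265 ms; sum = 0.25523 ms.
Propagation delays (d/s per hop): 0.00291, 120, 0.00173913, 0.111, 0.076 ms; sum = 120.192 ms.
Processing at 4 router(s): 4 × 0.27 ms = 1.08 ms.
End-to-end = 122 ms.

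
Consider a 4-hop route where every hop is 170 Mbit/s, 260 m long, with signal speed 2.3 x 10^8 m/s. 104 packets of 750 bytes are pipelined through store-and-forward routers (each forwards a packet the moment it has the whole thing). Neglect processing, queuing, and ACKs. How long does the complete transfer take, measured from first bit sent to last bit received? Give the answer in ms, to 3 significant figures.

3.78 ms

Per-hop transmission t_tx = L/R = 6000/170000000 = 0.0352941 ms.
Per-hop propagation t_prop = 260/2.3e+08 = 0.00113043 ms.
Pipeline fill: first packet needs 4·t_tx to clear all hops; remaining 103 packets each add one t_tx.
Total = (4+104-1)·t_tx + 4·t_prop = 107·0.0352941 + 4·0.00113043 = 3.78 ms.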